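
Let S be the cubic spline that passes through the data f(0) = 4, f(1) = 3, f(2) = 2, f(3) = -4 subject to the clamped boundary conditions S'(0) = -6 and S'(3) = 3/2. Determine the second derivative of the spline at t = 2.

With σ_i denoting the second derivative at x_i, h_i = 1, 1, 1, and Δ_i = (y_(i+1) − y_i)/h_i = -1, -1, -6:
  1·σ_0 + 4·σ_1 + 1·σ_2 = 6(Δ_1 - Δ_0) = 0
  1·σ_1 + 4·σ_2 + 1·σ_3 = 6(Δ_2 - Δ_1) = -30
Clamped end conditions give two more equations: 2h_0·σ_0 + h_0·σ_1 = 6(Δ_0 - S'(0)) = 30 and h_2·σ_2 + 2h_2·σ_3 = 6(S'(3) - Δ_2) = 45.
Solving the tridiagonal system: σ_0 = 15, σ_1 = 0, σ_2 = -15, σ_3 = 30.

-15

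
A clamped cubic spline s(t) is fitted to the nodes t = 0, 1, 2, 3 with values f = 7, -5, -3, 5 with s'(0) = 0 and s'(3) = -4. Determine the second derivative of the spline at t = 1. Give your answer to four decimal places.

30.9333

Write m_i for s''(x_i). With h_i = 1, 1, 1 and divided differences Δ_i = -12, 2, 8, the continuity of s' gives the tridiagonal system
  1·m_0 + 4·m_1 + 1·m_2 = 6(Δ_1 - Δ_0) = 84
  1·m_1 + 4·m_2 + 1·m_3 = 6(Δ_2 - Δ_1) = 36
Clamped end conditions give two more equations: 2h_0·m_0 + h_0·m_1 = 6(Δ_0 - s'(0)) = -72 and h_2·m_2 + 2h_2·m_3 = 6(s'(3) - Δ_2) = -72.
Solving: m_0 = -772/15, m_1 = 464/15, m_2 = 176/15, m_3 = -628/15.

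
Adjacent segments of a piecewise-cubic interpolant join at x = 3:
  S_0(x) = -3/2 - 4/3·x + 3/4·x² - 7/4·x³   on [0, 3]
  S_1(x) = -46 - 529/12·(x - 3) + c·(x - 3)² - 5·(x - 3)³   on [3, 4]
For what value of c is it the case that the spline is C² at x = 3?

-15

S_0''(x) = 3/2 - 21/2·x, so S_0''(3) = -30. On the right, S_1''(3) = 2c, so c = -15.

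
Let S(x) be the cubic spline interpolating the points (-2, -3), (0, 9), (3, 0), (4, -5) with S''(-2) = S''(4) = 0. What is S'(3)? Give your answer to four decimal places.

-5.1972

Let m_i = S''(x_i). Step sizes h_i = 2, 3, 1; slopes of the chords Δ_i = (y_(i+1) - y_i)/h_i = 6, -3, -5.
  2·m_0 + 10·m_1 + 3·m_2 = 6(Δ_1 - Δ_0) = -54
  3·m_1 + 8·m_2 + 1·m_3 = 6(Δ_2 - Δ_1) = -12
Natural end conditions: m_0 = m_3 = 0.
Solving the tridiagonal system: m_0 = 0, m_1 = -396/71, m_2 = 42/71, m_3 = 0.
On [3, 4], S'(x) = b_2 + 2c_2·(x - 3) + 3d_2·(x - 3)² with b_2 = Δ_2 - h_2(2m_2 + m_3)/6 = -369/71, c_2 = m_2/2 = 21/71, d_2 = (m_3 - m_2)/(6h_2) = -7/71. So S'(3) = -369/71.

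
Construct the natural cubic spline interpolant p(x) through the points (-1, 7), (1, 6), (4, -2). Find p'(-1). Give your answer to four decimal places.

With σ_i denoting the second derivative at x_i, h_i = 2, 3, and Δ_i = (y_(i+1) − y_i)/h_i = -1/2, -8/3:
  2·σ_0 + 10·σ_1 + 3·σ_2 = 6(Δ_1 - Δ_0) = -13
Natural end conditions: σ_0 = σ_2 = 0.
Forward elimination and back-substitution give σ_0 = 0, σ_1 = -13/10, σ_2 = 0.
On [-1, 1], p'(x) = b_0 + 2c_0·(x + 1) + 3d_0·(x + 1)² with b_0 = Δ_0 - h_0(2σ_0 + σ_1)/6 = -1/15, c_0 = σ_0/2 = 0, d_0 = (σ_1 - σ_0)/(6h_0) = -13/120. So p'(-1) = -1/15.

-0.0667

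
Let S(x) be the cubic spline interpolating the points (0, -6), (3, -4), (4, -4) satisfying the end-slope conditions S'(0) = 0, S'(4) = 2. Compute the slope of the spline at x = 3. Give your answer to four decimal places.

-0.5000

Let M_i = S''(x_i). Step sizes h_i = 3, 1; slopes of the chords Δ_i = (y_(i+1) - y_i)/h_i = 2/3, 0.
  3·M_0 + 8·M_1 + 1·M_2 = 6(Δ_1 - Δ_0) = -4
Clamped end conditions give two more equations: 2h_0·M_0 + h_0·M_1 = 6(Δ_0 - S'(0)) = 4 and h_1·M_1 + 2h_1·M_2 = 6(S'(4) - Δ_1) = 12.
Hence M_0 = 5/3, M_1 = -2, M_2 = 7.
On [3, 4], S'(x) = b_1 + 2c_1·(x - 3) + 3d_1·(x - 3)² with b_1 = Δ_1 - h_1(2M_1 + M_2)/6 = -1/2, c_1 = M_1/2 = -1, d_1 = (M_2 - M_1)/(6h_1) = 3/2. So S'(3) = -1/2.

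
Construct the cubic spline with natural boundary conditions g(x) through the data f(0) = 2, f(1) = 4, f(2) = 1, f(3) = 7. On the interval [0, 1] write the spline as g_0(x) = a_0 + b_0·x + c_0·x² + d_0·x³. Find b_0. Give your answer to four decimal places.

3.9333

Let M_i = g''(x_i). Step sizes h_i = 1, 1, 1; slopes of the chords Δ_i = (y_(i+1) - y_i)/h_i = 2, -3, 6.
  1·M_0 + 4·M_1 + 1·M_2 = 6(Δ_1 - Δ_0) = -30
  1·M_1 + 4·M_2 + 1·M_3 = 6(Δ_2 - Δ_1) = 54
Natural end conditions: M_0 = M_3 = 0.
Hence M_0 = 0, M_1 = -58/5, M_2 = 82/5, M_3 = 0.
On [0, 1], with g_0(x) = a_0 + b_0·x + c_0·x² + d_0·x³: c_0 = M_0/2 = 0, d_0 = (M_1 - M_0)/(6h_0) = -29/15, b_0 = Δ_0 - h_0(2M_0 + M_1)/6 = 59/15.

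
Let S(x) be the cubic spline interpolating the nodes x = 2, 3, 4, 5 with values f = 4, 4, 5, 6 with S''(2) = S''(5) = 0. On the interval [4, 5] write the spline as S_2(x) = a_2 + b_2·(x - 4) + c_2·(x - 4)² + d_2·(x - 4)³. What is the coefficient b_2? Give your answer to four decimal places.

1.1333

Write M_i for S''(x_i). With h_i = 1, 1, 1 and divided differences Δ_i = 0, 1, 1, the continuity of S' gives the tridiagonal system
  1·M_0 + 4·M_1 + 1·M_2 = 6(Δ_1 - Δ_0) = 6
  1·M_1 + 4·M_2 + 1·M_3 = 6(Δ_2 - Δ_1) = 0
Natural end conditions: M_0 = M_3 = 0.
Solving: M_0 = 0, M_1 = 8/5, M_2 = -2/5, M_3 = 0.
On [4, 5], with S_2(x) = a_2 + b_2·(x - 4) + c_2·(x - 4)² + d_2·(x - 4)³: c_2 = M_2/2 = -1/5, d_2 = (M_3 - M_2)/(6h_2) = 1/15, b_2 = Δ_2 - h_2(2M_2 + M_3)/6 = 17/15.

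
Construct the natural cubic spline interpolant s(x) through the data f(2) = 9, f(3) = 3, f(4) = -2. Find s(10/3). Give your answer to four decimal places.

Put σ_i = s'' at the i-th knot. Here h = (1, 1) and Δ = (-6, -5), so the interior equations h_(i-1)·σ_(i-1) + 2(h_(i-1)+h_i)·σ_i + h_i·σ_(i+1) = 6(Δ_i − Δ_(i-1)) read
  1·σ_0 + 4·σ_1 + 1·σ_2 = 6(Δ_1 - Δ_0) = 6
Natural end conditions: σ_0 = σ_2 = 0.
Solving: σ_0 = 0, σ_1 = 3/2, σ_2 = 0.
On [3, 4], s(x) = 3 - 11/2·(x - 3) + 3/4·(x - 3)² - 1/4·(x - 3)³.
With (x - 3) = 1/3: s(10/3) = 67/54.

1.2407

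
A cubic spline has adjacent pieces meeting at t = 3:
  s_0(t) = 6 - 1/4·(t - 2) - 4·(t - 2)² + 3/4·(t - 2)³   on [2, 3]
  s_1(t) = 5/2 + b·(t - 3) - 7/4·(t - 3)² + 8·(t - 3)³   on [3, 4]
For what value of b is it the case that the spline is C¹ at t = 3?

s_0'(t) = -1/4 - 8·(t - 2) + 9/4·(t - 2)², so s_0'(3) = -6. On the right, s_1'(3) = b, so b = -6.

-6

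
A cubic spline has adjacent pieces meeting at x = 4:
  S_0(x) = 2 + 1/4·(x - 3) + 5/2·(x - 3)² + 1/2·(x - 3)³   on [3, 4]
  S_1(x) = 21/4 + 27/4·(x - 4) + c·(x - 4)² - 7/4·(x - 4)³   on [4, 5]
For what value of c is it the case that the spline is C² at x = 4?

4

S_0''(x) = 5 + 3·(x - 3), so S_0''(4) = 8. On the right, S_1''(4) = 2c, so c = 4.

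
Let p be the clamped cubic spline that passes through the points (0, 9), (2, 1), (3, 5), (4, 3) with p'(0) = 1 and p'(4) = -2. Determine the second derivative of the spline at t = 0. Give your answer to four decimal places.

With M_i denoting the second derivative at x_i, h_i = 2, 1, 1, and Δ_i = (y_(i+1) − y_i)/h_i = -4, 4, -2:
  2·M_0 + 6·M_1 + 1·M_2 = 6(Δ_1 - Δ_0) = 48
  1·M_1 + 4·M_2 + 1·M_3 = 6(Δ_2 - Δ_1) = -36
Clamped end conditions give two more equations: 2h_0·M_0 + h_0·M_1 = 6(Δ_0 - p'(0)) = -30 and h_2·M_2 + 2h_2·M_3 = 6(p'(4) - Δ_2) = 0.
Solving: M_0 = -168/11, M_1 = 171/11, M_2 = -162/11, M_3 = 81/11.

-15.2727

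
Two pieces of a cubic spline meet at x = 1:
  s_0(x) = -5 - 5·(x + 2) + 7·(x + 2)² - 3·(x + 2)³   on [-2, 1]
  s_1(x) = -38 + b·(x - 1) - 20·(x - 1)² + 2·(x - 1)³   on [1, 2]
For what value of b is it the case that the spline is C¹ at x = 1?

-44

s_0'(x) = -5 + 14·(x + 2) - 9·(x + 2)², so s_0'(1) = -44. On the right, s_1'(1) = b, so b = -44.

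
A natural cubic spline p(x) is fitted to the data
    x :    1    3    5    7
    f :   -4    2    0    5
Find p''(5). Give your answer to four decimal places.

Put σ_i = p'' at the i-th knot. Here h = (2, 2, 2) and Δ = (3, -1, 5/2), so the interior equations h_(i-1)·σ_(i-1) + 2(h_(i-1)+h_i)·σ_i + h_i·σ_(i+1) = 6(Δ_i − Δ_(i-1)) read
  2·σ_0 + 8·σ_1 + 2·σ_2 = 6(Δ_1 - Δ_0) = -24
  2·σ_1 + 8·σ_2 + 2·σ_3 = 6(Δ_2 - Δ_1) = 21
Natural end conditions: σ_0 = σ_3 = 0.
Forward elimination and back-substitution give σ_0 = 0, σ_1 = -39/10, σ_2 = 18/5, σ_3 = 0.

3.6000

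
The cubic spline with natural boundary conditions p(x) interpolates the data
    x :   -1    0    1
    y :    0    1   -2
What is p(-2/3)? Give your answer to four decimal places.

With σ_i denoting the second derivative at x_i, h_i = 1, 1, and Δ_i = (y_(i+1) − y_i)/h_i = 1, -3:
  1·σ_0 + 4·σ_1 + 1·σ_2 = 6(Δ_1 - Δ_0) = -24
Natural end conditions: σ_0 = σ_2 = 0.
Hence σ_0 = 0, σ_1 = -6, σ_2 = 0.
On [-1, 0], p(x) = 0 + 2·(x + 1) + 0·(x + 1)² - 1·(x + 1)³.
With (x + 1) = 1/3: p(-2/3) = 17/27.

0.6296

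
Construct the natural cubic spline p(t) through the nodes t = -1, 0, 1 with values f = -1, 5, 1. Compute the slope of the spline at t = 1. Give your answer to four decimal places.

Write m_i for p''(x_i). With h_i = 1, 1 and divided differences Δ_i = 6, -4, the continuity of p' gives the tridiagonal system
  1·m_0 + 4·m_1 + 1·m_2 = 6(Δ_1 - Δ_0) = -60
Natural end conditions: m_0 = m_2 = 0.
Solving the tridiagonal system: m_0 = 0, m_1 = -15, m_2 = 0.
On [0, 1], p'(t) = b_1 + 2c_1·t + 3d_1·t² with b_1 = Δ_1 - h_1(2m_1 + m_2)/6 = 1, c_1 = m_1/2 = -15/2, d_1 = (m_2 - m_1)/(6h_1) = 5/2. So p'(1) = -13/2.

-6.5000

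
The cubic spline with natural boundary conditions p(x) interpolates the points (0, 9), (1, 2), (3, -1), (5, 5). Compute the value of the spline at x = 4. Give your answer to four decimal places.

Put σ_i = p'' at the i-th knot. Here h = (1, 2, 2) and Δ = (-7, -3/2, 3), so the interior equations h_(i-1)·σ_(i-1) + 2(h_(i-1)+h_i)·σ_i + h_i·σ_(i+1) = 6(Δ_i − Δ_(i-1)) read
  1·σ_0 + 6·σ_1 + 2·σ_2 = 6(Δ_1 - Δ_0) = 33
  2·σ_1 + 8·σ_2 + 2·σ_3 = 6(Δ_2 - Δ_1) = 27
Natural end conditions: σ_0 = σ_3 = 0.
Solving the tridiagonal system: σ_0 = 0, σ_1 = 105/22, σ_2 = 24/11, σ_3 = 0.
On [3, 5], p(x) = -1 + 17/11·(x - 3) + 12/11·(x - 3)² - 2/11·(x - 3)³.
With (x - 3) = 1: p(4) = 16/11.

1.4545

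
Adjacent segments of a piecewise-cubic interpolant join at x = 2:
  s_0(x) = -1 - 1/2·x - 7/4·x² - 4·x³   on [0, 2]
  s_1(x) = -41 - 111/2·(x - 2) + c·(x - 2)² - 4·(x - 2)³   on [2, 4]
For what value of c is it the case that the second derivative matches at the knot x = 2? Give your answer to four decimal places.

s_0''(x) = -7/2 - 24·x, so s_0''(2) = -103/2. On the right, s_1''(2) = 2c, so c = -103/4.

-25.7500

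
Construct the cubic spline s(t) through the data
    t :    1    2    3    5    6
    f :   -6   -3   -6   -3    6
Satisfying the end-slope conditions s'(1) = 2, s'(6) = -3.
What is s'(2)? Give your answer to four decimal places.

Let m_i = s''(x_i). Step sizes h_i = 1, 1, 2, 1; slopes of the chords Δ_i = (y_(i+1) - y_i)/h_i = 3, -3, 3/2, 9.
  1·m_0 + 4·m_1 + 1·m_2 = 6(Δ_1 - Δ_0) = -36
  1·m_1 + 6·m_2 + 2·m_3 = 6(Δ_2 - Δ_1) = 27
  2·m_2 + 6·m_3 + 1·m_4 = 6(Δ_3 - Δ_2) = 45
Clamped end conditions give two more equations: 2h_0·m_0 + h_0·m_1 = 6(Δ_0 - s'(1)) = 6 and h_3·m_3 + 2h_3·m_4 = 6(s'(6) - Δ_3) = -72.
Forward elimination and back-substitution give m_0 = 1129/128, m_1 = -745/64, m_2 = 223/128, m_3 = 451/32, m_4 = -2755/64.
On [2, 3], s'(t) = b_1 + 2c_1·(t - 2) + 3d_1·(t - 2)² with b_1 = Δ_1 - h_1(2m_1 + m_2)/6 = 151/256, c_1 = m_1/2 = -745/128, d_1 = (m_2 - m_1)/(6h_1) = 571/256. So s'(2) = 151/256.

0.5898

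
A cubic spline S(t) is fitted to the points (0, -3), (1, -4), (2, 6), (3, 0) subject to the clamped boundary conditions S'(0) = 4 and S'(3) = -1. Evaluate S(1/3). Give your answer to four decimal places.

With M_i denoting the second derivative at x_i, h_i = 1, 1, 1, and Δ_i = (y_(i+1) − y_i)/h_i = -1, 10, -6:
  1·M_0 + 4·M_1 + 1·M_2 = 6(Δ_1 - Δ_0) = 66
  1·M_1 + 4·M_2 + 1·M_3 = 6(Δ_2 - Δ_1) = -96
Clamped end conditions give two more equations: 2h_0·M_0 + h_0·M_1 = 6(Δ_0 - S'(0)) = -30 and h_2·M_2 + 2h_2·M_3 = 6(S'(3) - Δ_2) = 30.
Hence M_0 = -488/15, M_1 = 526/15, M_2 = -626/15, M_3 = 538/15.
On [0, 1], S(t) = -3 + 4·t - 244/15·t² + 169/15·t³.
With t = 1/3: S(1/3) = -1238/405.

-3.0568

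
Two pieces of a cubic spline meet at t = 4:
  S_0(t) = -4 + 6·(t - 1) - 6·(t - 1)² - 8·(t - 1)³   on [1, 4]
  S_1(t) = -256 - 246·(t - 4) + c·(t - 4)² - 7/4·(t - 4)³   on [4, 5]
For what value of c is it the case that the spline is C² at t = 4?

-78

S_0''(t) = -12 - 48·(t - 1), so S_0''(4) = -156. On the right, S_1''(4) = 2c, so c = -78.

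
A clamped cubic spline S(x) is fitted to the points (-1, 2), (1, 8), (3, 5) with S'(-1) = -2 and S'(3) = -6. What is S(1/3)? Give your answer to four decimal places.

5.2222

With M_i denoting the second derivative at x_i, h_i = 2, 2, and Δ_i = (y_(i+1) − y_i)/h_i = 3, -3/2:
  2·M_0 + 8·M_1 + 2·M_2 = 6(Δ_1 - Δ_0) = -27
Clamped end conditions give two more equations: 2h_0·M_0 + h_0·M_1 = 6(Δ_0 - S'(-1)) = 30 and h_1·M_1 + 2h_1·M_2 = 6(S'(3) - Δ_1) = -27.
Solving: M_0 = 79/8, M_1 = -19/4, M_2 = -35/8.
On [-1, 1], S(x) = 2 - 2·(x + 1) + 79/16·(x + 1)² - 39/32·(x + 1)³.
With (x + 1) = 4/3: S(1/3) = 47/9.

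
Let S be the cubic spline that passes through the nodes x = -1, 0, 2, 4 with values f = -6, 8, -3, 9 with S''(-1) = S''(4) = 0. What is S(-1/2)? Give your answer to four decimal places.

2.5256

Let M_i = S''(x_i). Step sizes h_i = 1, 2, 2; slopes of the chords Δ_i = (y_(i+1) - y_i)/h_i = 14, -11/2, 6.
  1·M_0 + 6·M_1 + 2·M_2 = 6(Δ_1 - Δ_0) = -117
  2·M_1 + 8·M_2 + 2·M_3 = 6(Δ_2 - Δ_1) = 69
Natural end conditions: M_0 = M_3 = 0.
Solving: M_0 = 0, M_1 = -537/22, M_2 = 162/11, M_3 = 0.
On [-1, 0], S(x) = -6 + 795/44·(x + 1) + 0·(x + 1)² - 179/44·(x + 1)³.
With (x + 1) = 1/2: S(-1/2) = 889/352.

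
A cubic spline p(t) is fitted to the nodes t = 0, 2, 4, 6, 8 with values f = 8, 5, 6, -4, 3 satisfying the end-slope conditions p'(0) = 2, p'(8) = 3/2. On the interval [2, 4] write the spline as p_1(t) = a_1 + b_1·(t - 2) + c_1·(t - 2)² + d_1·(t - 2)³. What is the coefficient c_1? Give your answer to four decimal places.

2.7679

Write σ_i for p''(x_i). With h_i = 2, 2, 2, 2 and divided differences Δ_i = -3/2, 1/2, -5, 7/2, the continuity of p' gives the tridiagonal system
  2·σ_0 + 8·σ_1 + 2·σ_2 = 6(Δ_1 - Δ_0) = 12
  2·σ_1 + 8·σ_2 + 2·σ_3 = 6(Δ_2 - Δ_1) = -33
  2·σ_2 + 8·σ_3 + 2·σ_4 = 6(Δ_3 - Δ_2) = 51
Clamped end conditions give two more equations: 2h_0·σ_0 + h_0·σ_1 = 6(Δ_0 - p'(0)) = -21 and h_3·σ_3 + 2h_3·σ_4 = 6(p'(8) - Δ_3) = -12.
Solving: σ_0 = -449/56, σ_1 = 155/28, σ_2 = -65/8, σ_3 = 293/28, σ_4 = -461/56.
On [2, 4], with p_1(t) = a_1 + b_1·(t - 2) + c_1·(t - 2)² + d_1·(t - 2)³: c_1 = σ_1/2 = 155/56, d_1 = (σ_2 - σ_1)/(6h_1) = -255/224, b_1 = Δ_1 - h_1(2σ_1 + σ_2)/6 = -27/56.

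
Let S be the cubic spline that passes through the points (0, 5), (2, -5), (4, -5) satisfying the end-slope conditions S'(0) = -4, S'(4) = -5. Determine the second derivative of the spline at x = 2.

8

Let σ_i = S''(x_i). Step sizes h_i = 2, 2; slopes of the chords Δ_i = (y_(i+1) - y_i)/h_i = -5, 0.
  2·σ_0 + 8·σ_1 + 2·σ_2 = 6(Δ_1 - Δ_0) = 30
Clamped end conditions give two more equations: 2h_0·σ_0 + h_0·σ_1 = 6(Δ_0 - S'(0)) = -6 and h_1·σ_1 + 2h_1·σ_2 = 6(S'(4) - Δ_1) = -30.
Solving the tridiagonal system: σ_0 = -11/2, σ_1 = 8, σ_2 = -23/2.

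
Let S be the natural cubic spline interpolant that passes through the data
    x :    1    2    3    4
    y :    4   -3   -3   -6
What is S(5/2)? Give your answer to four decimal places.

Let M_i = S''(x_i). Step sizes h_i = 1, 1, 1; slopes of the chords Δ_i = (y_(i+1) - y_i)/h_i = -7, 0, -3.
  1·M_0 + 4·M_1 + 1·M_2 = 6(Δ_1 - Δ_0) = 42
  1·M_1 + 4·M_2 + 1·M_3 = 6(Δ_2 - Δ_1) = -18
Natural end conditions: M_0 = M_3 = 0.
Hence M_0 = 0, M_1 = 62/5, M_2 = -38/5, M_3 = 0.
On [2, 3], S(x) = -3 - 43/15·(x - 2) + 31/5·(x - 2)² - 10/3·(x - 2)³.
With (x - 2) = 1/2: S(5/2) = -33/10.

-3.3000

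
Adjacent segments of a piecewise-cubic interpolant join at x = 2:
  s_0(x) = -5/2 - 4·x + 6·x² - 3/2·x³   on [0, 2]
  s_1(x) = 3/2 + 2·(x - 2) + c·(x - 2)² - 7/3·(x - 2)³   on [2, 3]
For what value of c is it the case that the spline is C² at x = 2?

-3

s_0''(x) = 12 - 9·x, so s_0''(2) = -6. On the right, s_1''(2) = 2c, so c = -3.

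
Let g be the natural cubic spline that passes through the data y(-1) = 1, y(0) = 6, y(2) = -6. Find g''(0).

With σ_i denoting the second derivative at x_i, h_i = 1, 2, and Δ_i = (y_(i+1) − y_i)/h_i = 5, -6:
  1·σ_0 + 6·σ_1 + 2·σ_2 = 6(Δ_1 - Δ_0) = -66
Natural end conditions: σ_0 = σ_2 = 0.
Hence σ_0 = 0, σ_1 = -11, σ_2 = 0.

-11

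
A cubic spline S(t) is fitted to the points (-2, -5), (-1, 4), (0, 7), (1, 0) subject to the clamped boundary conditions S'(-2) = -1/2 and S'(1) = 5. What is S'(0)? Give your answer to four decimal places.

-6.9667

With M_i denoting the second derivative at x_i, h_i = 1, 1, 1, and Δ_i = (y_(i+1) − y_i)/h_i = 9, 3, -7:
  1·M_0 + 4·M_1 + 1·M_2 = 6(Δ_1 - Δ_0) = -36
  1·M_1 + 4·M_2 + 1·M_3 = 6(Δ_2 - Δ_1) = -60
Clamped end conditions give two more equations: 2h_0·M_0 + h_0·M_1 = 6(Δ_0 - S'(-2)) = 57 and h_2·M_2 + 2h_2·M_3 = 6(S'(1) - Δ_2) = 72.
Solving: M_0 = 514/15, M_1 = -173/15, M_2 = -362/15, M_3 = 721/15.
On [0, 1], S'(t) = b_2 + 2c_2·t + 3d_2·t² with b_2 = Δ_2 - h_2(2M_2 + M_3)/6 = -209/30, c_2 = M_2/2 = -181/15, d_2 = (M_3 - M_2)/(6h_2) = 361/30. So S'(0) = -209/30.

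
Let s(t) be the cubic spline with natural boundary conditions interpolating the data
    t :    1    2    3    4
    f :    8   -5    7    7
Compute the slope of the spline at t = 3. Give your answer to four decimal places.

Write σ_i for s''(x_i). With h_i = 1, 1, 1 and divided differences Δ_i = -13, 12, 0, the continuity of s' gives the tridiagonal system
  1·σ_0 + 4·σ_1 + 1·σ_2 = 6(Δ_1 - Δ_0) = 150
  1·σ_1 + 4·σ_2 + 1·σ_3 = 6(Δ_2 - Δ_1) = -72
Natural end conditions: σ_0 = σ_3 = 0.
Solving the tridiagonal system: σ_0 = 0, σ_1 = 224/5, σ_2 = -146/5, σ_3 = 0.
On [3, 4], s'(t) = b_2 + 2c_2·(t - 3) + 3d_2·(t - 3)² with b_2 = Δ_2 - h_2(2σ_2 + σ_3)/6 = 146/15, c_2 = σ_2/2 = -73/5, d_2 = (σ_3 - σ_2)/(6h_2) = 73/15. So s'(3) = 146/15.

9.7333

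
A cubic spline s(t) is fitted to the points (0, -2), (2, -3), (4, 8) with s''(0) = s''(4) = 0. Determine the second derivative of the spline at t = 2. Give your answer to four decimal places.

4.5000

With M_i denoting the second derivative at x_i, h_i = 2, 2, and Δ_i = (y_(i+1) − y_i)/h_i = -1/2, 11/2:
  2·M_0 + 8·M_1 + 2·M_2 = 6(Δ_1 - Δ_0) = 36
Natural end conditions: M_0 = M_2 = 0.
Solving the tridiagonal system: M_0 = 0, M_1 = 9/2, M_2 = 0.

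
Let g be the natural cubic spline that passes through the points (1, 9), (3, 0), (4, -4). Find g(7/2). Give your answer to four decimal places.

-2.0313

With σ_i denoting the second derivative at x_i, h_i = 2, 1, and Δ_i = (y_(i+1) − y_i)/h_i = -9/2, -4:
  2·σ_0 + 6·σ_1 + 1·σ_2 = 6(Δ_1 - Δ_0) = 3
Natural end conditions: σ_0 = σ_2 = 0.
Forward elimination and back-substitution give σ_0 = 0, σ_1 = 1/2, σ_2 = 0.
On [3, 4], g(x) = 0 - 25/6·(x - 3) + 1/4·(x - 3)² - 1/12·(x - 3)³.
With (x - 3) = 1/2: g(7/2) = -65/32.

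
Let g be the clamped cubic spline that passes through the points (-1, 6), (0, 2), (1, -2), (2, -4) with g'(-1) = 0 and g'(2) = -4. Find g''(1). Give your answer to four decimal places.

4.5333

Write M_i for g''(x_i). With h_i = 1, 1, 1 and divided differences Δ_i = -4, -4, -2, the continuity of g' gives the tridiagonal system
  1·M_0 + 4·M_1 + 1·M_2 = 6(Δ_1 - Δ_0) = 0
  1·M_1 + 4·M_2 + 1·M_3 = 6(Δ_2 - Δ_1) = 12
Clamped end conditions give two more equations: 2h_0·M_0 + h_0·M_1 = 6(Δ_0 - g'(-1)) = -24 and h_2·M_2 + 2h_2·M_3 = 6(g'(2) - Δ_2) = -12.
Forward elimination and back-substitution give M_0 = -196/15, M_1 = 32/15, M_2 = 68/15, M_3 = -124/15.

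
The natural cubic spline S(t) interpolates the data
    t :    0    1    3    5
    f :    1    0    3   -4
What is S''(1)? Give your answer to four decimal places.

4.0909

Let σ_i = S''(x_i). Step sizes h_i = 1, 2, 2; slopes of the chords Δ_i = (y_(i+1) - y_i)/h_i = -1, 3/2, -7/2.
  1·σ_0 + 6·σ_1 + 2·σ_2 = 6(Δ_1 - Δ_0) = 15
  2·σ_1 + 8·σ_2 + 2·σ_3 = 6(Δ_2 - Δ_1) = -30
Natural end conditions: σ_0 = σ_3 = 0.
Forward elimination and back-substitution give σ_0 = 0, σ_1 = 45/11, σ_2 = -105/22, σ_3 = 0.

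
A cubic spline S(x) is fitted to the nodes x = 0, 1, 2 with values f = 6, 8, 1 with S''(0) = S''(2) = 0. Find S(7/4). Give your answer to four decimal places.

With M_i denoting the second derivative at x_i, h_i = 1, 1, and Δ_i = (y_(i+1) − y_i)/h_i = 2, -7:
  1·M_0 + 4·M_1 + 1·M_2 = 6(Δ_1 - Δ_0) = -54
Natural end conditions: M_0 = M_2 = 0.
Solving: M_0 = 0, M_1 = -27/2, M_2 = 0.
On [1, 2], S(x) = 8 - 5/2·(x - 1) - 27/4·(x - 1)² + 9/4·(x - 1)³.
With (x - 1) = 3/4: S(7/4) = 839/256.

3.2773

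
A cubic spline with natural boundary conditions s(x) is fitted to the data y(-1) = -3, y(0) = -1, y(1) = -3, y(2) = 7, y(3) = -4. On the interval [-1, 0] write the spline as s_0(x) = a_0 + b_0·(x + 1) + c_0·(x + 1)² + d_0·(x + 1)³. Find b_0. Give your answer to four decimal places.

Write σ_i for s''(x_i). With h_i = 1, 1, 1, 1 and divided differences Δ_i = 2, -2, 10, -11, the continuity of s' gives the tridiagonal system
  1·σ_0 + 4·σ_1 + 1·σ_2 = 6(Δ_1 - Δ_0) = -24
  1·σ_1 + 4·σ_2 + 1·σ_3 = 6(Δ_2 - Δ_1) = 72
  1·σ_2 + 4·σ_3 + 1·σ_4 = 6(Δ_3 - Δ_2) = -126
Natural end conditions: σ_0 = σ_4 = 0.
Solving: σ_0 = 0, σ_1 = -387/28, σ_2 = 219/7, σ_3 = -1101/28, σ_4 = 0.
On [-1, 0], with s_0(x) = a_0 + b_0·(x + 1) + c_0·(x + 1)² + d_0·(x + 1)³: c_0 = σ_0/2 = 0, d_0 = (σ_1 - σ_0)/(6h_0) = -129/56, b_0 = Δ_0 - h_0(2σ_0 + σ_1)/6 = 241/56.

4.3036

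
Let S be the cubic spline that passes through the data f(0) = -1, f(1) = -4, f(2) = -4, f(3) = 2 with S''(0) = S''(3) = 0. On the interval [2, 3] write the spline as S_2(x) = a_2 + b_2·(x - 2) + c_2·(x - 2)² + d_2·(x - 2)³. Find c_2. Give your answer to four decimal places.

Let M_i = S''(x_i). Step sizes h_i = 1, 1, 1; slopes of the chords Δ_i = (y_(i+1) - y_i)/h_i = -3, 0, 6.
  1·M_0 + 4·M_1 + 1·M_2 = 6(Δ_1 - Δ_0) = 18
  1·M_1 + 4·M_2 + 1·M_3 = 6(Δ_2 - Δ_1) = 36
Natural end conditions: M_0 = M_3 = 0.
Forward elimination and back-substitution give M_0 = 0, M_1 = 12/5, M_2 = 42/5, M_3 = 0.
On [2, 3], with S_2(x) = a_2 + b_2·(x - 2) + c_2·(x - 2)² + d_2·(x - 2)³: c_2 = M_2/2 = 21/5, d_2 = (M_3 - M_2)/(6h_2) = -7/5, b_2 = Δ_2 - h_2(2M_2 + M_3)/6 = 16/5.

4.2000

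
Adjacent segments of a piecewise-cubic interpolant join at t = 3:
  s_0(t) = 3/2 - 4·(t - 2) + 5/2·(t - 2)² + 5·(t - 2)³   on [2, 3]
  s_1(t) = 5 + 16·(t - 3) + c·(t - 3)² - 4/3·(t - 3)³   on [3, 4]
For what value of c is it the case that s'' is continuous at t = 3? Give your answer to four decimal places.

17.5000

s_0''(t) = 5 + 30·(t - 2), so s_0''(3) = 35. On the right, s_1''(3) = 2c, so c = 35/2.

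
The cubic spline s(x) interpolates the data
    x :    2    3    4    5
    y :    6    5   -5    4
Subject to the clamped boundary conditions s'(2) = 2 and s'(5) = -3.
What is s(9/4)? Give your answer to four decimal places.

6.5625

With M_i denoting the second derivative at x_i, h_i = 1, 1, 1, and Δ_i = (y_(i+1) − y_i)/h_i = -1, -10, 9:
  1·M_0 + 4·M_1 + 1·M_2 = 6(Δ_1 - Δ_0) = -54
  1·M_1 + 4·M_2 + 1·M_3 = 6(Δ_2 - Δ_1) = 114
Clamped end conditions give two more equations: 2h_0·M_0 + h_0·M_1 = 6(Δ_0 - s'(2)) = -18 and h_2·M_2 + 2h_2·M_3 = 6(s'(5) - Δ_2) = -72.
Hence M_0 = 14/3, M_1 = -82/3, M_2 = 152/3, M_3 = -184/3.
On [2, 3], s(x) = 6 + 2·(x - 2) + 7/3·(x - 2)² - 16/3·(x - 2)³.
With (x - 2) = 1/4: s(9/4) = 105/16.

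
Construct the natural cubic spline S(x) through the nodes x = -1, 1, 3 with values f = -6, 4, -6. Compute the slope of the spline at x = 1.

0

Write M_i for S''(x_i). With h_i = 2, 2 and divided differences Δ_i = 5, -5, the continuity of S' gives the tridiagonal system
  2·M_0 + 8·M_1 + 2·M_2 = 6(Δ_1 - Δ_0) = -60
Natural end conditions: M_0 = M_2 = 0.
Hence M_0 = 0, M_1 = -15/2, M_2 = 0.
On [1, 3], S'(x) = b_1 + 2c_1·(x - 1) + 3d_1·(x - 1)² with b_1 = Δ_1 - h_1(2M_1 + M_2)/6 = 0, c_1 = M_1/2 = -15/4, d_1 = (M_2 - M_1)/(6h_1) = 5/8. So S'(1) = 0.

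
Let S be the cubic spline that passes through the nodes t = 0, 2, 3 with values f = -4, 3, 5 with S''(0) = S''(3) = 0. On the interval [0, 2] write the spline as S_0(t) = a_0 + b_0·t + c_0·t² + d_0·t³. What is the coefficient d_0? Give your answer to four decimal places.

-0.1250

Write M_i for S''(x_i). With h_i = 2, 1 and divided differences Δ_i = 7/2, 2, the continuity of S' gives the tridiagonal system
  2·M_0 + 6·M_1 + 1·M_2 = 6(Δ_1 - Δ_0) = -9
Natural end conditions: M_0 = M_2 = 0.
Solving: M_0 = 0, M_1 = -3/2, M_2 = 0.
On [0, 2], with S_0(t) = a_0 + b_0·t + c_0·t² + d_0·t³: c_0 = M_0/2 = 0, d_0 = (M_1 - M_0)/(6h_0) = -1/8, b_0 = Δ_0 - h_0(2M_0 + M_1)/6 = 4.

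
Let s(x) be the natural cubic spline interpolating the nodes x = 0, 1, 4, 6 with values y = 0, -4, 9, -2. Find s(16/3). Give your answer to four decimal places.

3.3971

Put M_i = s'' at the i-th knot. Here h = (1, 3, 2) and Δ = (-4, 13/3, -11/2), so the interior equations h_(i-1)·M_(i-1) + 2(h_(i-1)+h_i)·M_i + h_i·M_(i+1) = 6(Δ_i − Δ_(i-1)) read
  1·M_0 + 8·M_1 + 3·M_2 = 6(Δ_1 - Δ_0) = 50
  3·M_1 + 10·M_2 + 2·M_3 = 6(Δ_2 - Δ_1) = -59
Natural end conditions: M_0 = M_3 = 0.
Solving: M_0 = 0, M_1 = 677/71, M_2 = -622/71, M_3 = 0.
On [4, 6], s(x) = 9 + 145/426·(x - 4) - 311/71·(x - 4)² + 311/426·(x - 4)³.
With (x - 4) = 4/3: s(16/3) = 19537/5751.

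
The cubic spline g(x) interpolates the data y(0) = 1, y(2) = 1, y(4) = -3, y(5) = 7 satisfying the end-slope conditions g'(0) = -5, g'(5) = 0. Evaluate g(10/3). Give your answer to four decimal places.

With m_i denoting the second derivative at x_i, h_i = 2, 2, 1, and Δ_i = (y_(i+1) − y_i)/h_i = 0, -2, 10:
  2·m_0 + 8·m_1 + 2·m_2 = 6(Δ_1 - Δ_0) = -12
  2·m_1 + 6·m_2 + 1·m_3 = 6(Δ_2 - Δ_1) = 72
Clamped end conditions give two more equations: 2h_0·m_0 + h_0·m_1 = 6(Δ_0 - g'(0)) = 30 and h_2·m_2 + 2h_2·m_3 = 6(g'(5) - Δ_2) = -60.
Forward elimination and back-substitution give m_0 = 290/23, m_1 = -235/23, m_2 = 512/23, m_3 = -946/23.
On [2, 4], g(x) = 1 - 60/23·(x - 2) - 235/46·(x - 2)² + 249/92·(x - 2)³.
With (x - 2) = 4/3: g(10/3) = -355/69.

-5.1449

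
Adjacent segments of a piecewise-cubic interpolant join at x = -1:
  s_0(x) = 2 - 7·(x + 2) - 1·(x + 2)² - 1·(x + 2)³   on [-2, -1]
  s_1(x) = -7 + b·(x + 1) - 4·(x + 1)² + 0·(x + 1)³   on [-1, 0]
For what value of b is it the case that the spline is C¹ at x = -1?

-12

s_0'(x) = -7 - 2·(x + 2) - 3·(x + 2)², so s_0'(-1) = -12. On the right, s_1'(-1) = b, so b = -12.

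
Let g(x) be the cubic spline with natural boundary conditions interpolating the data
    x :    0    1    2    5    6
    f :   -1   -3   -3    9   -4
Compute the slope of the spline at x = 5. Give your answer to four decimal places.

-7.6321

With m_i denoting the second derivative at x_i, h_i = 1, 1, 3, 1, and Δ_i = (y_(i+1) − y_i)/h_i = -2, 0, 4, -13:
  1·m_0 + 4·m_1 + 1·m_2 = 6(Δ_1 - Δ_0) = 12
  1·m_1 + 8·m_2 + 3·m_3 = 6(Δ_2 - Δ_1) = 24
  3·m_2 + 8·m_3 + 1·m_4 = 6(Δ_3 - Δ_2) = -102
Natural end conditions: m_0 = m_4 = 0.
Forward elimination and back-substitution give m_0 = 0, m_1 = 81/106, m_2 = 474/53, m_3 = -1707/106, m_4 = 0.
On [5, 6], g'(x) = b_3 + 2c_3·(x - 5) + 3d_3·(x - 5)² with b_3 = Δ_3 - h_3(2m_3 + m_4)/6 = -809/106, c_3 = m_3/2 = -1707/212, d_3 = (m_4 - m_3)/(6h_3) = 569/212. So g'(5) = -809/106.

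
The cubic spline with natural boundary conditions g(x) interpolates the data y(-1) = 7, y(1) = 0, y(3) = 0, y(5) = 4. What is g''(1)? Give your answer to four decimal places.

Write M_i for g''(x_i). With h_i = 2, 2, 2 and divided differences Δ_i = -7/2, 0, 2, the continuity of g' gives the tridiagonal system
  2·M_0 + 8·M_1 + 2·M_2 = 6(Δ_1 - Δ_0) = 21
  2·M_1 + 8·M_2 + 2·M_3 = 6(Δ_2 - Δ_1) = 12
Natural end conditions: M_0 = M_3 = 0.
Solving the tridiagonal system: M_0 = 0, M_1 = 12/5, M_2 = 9/10, M_3 = 0.

2.4000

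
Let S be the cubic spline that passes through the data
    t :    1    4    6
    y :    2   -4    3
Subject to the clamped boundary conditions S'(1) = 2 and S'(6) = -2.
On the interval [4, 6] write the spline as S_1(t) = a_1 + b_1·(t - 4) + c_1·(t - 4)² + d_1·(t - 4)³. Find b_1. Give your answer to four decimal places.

2.1500

Let m_i = S''(x_i). Step sizes h_i = 3, 2; slopes of the chords Δ_i = (y_(i+1) - y_i)/h_i = -2, 7/2.
  3·m_0 + 10·m_1 + 2·m_2 = 6(Δ_1 - Δ_0) = 33
Clamped end conditions give two more equations: 2h_0·m_0 + h_0·m_1 = 6(Δ_0 - S'(1)) = -24 and h_1·m_1 + 2h_1·m_2 = 6(S'(6) - Δ_1) = -33.
Solving: m_0 = -81/10, m_1 = 41/5, m_2 = -247/20.
On [4, 6], with S_1(t) = a_1 + b_1·(t - 4) + c_1·(t - 4)² + d_1·(t - 4)³: c_1 = m_1/2 = 41/10, d_1 = (m_2 - m_1)/(6h_1) = -137/80, b_1 = Δ_1 - h_1(2m_1 + m_2)/6 = 43/20.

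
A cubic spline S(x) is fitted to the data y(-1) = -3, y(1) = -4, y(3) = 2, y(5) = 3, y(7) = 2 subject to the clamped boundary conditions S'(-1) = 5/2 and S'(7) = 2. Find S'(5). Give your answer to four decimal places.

Let M_i = S''(x_i). Step sizes h_i = 2, 2, 2, 2; slopes of the chords Δ_i = (y_(i+1) - y_i)/h_i = -1/2, 3, 1/2, -1/2.
  2·M_0 + 8·M_1 + 2·M_2 = 6(Δ_1 - Δ_0) = 21
  2·M_1 + 8·M_2 + 2·M_3 = 6(Δ_2 - Δ_1) = -15
  2·M_2 + 8·M_3 + 2·M_4 = 6(Δ_3 - Δ_2) = -6
Clamped end conditions give two more equations: 2h_0·M_0 + h_0·M_1 = 6(Δ_0 - S'(-1)) = -18 and h_3·M_3 + 2h_3·M_4 = 6(S'(7) - Δ_3) = 15.
Solving the tridiagonal system: M_0 = -395/56, M_1 = 143/28, M_2 = -23/8, M_3 = -31/28, M_4 = 241/56.
On [5, 7], S'(x) = b_3 + 2c_3·(x - 5) + 3d_3·(x - 5)² with b_3 = Δ_3 - h_3(2M_3 + M_4)/6 = -67/56, c_3 = M_3/2 = -31/56, d_3 = (M_4 - M_3)/(6h_3) = 101/224. So S'(5) = -67/56.

-1.1964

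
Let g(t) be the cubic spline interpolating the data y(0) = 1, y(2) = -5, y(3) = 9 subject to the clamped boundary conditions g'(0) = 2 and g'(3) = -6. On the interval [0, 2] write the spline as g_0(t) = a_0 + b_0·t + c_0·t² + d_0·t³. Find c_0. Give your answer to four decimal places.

-13.5833

With M_i denoting the second derivative at x_i, h_i = 2, 1, and Δ_i = (y_(i+1) − y_i)/h_i = -3, 14:
  2·M_0 + 6·M_1 + 1·M_2 = 6(Δ_1 - Δ_0) = 102
Clamped end conditions give two more equations: 2h_0·M_0 + h_0·M_1 = 6(Δ_0 - g'(0)) = -30 and h_1·M_1 + 2h_1·M_2 = 6(g'(3) - Δ_1) = -120.
Solving the tridiagonal system: M_0 = -163/6, M_1 = 118/3, M_2 = -239/3.
On [0, 2], with g_0(t) = a_0 + b_0·t + c_0·t² + d_0·t³: c_0 = M_0/2 = -163/12, d_0 = (M_1 - M_0)/(6h_0) = 133/24, b_0 = Δ_0 - h_0(2M_0 + M_1)/6 = 2.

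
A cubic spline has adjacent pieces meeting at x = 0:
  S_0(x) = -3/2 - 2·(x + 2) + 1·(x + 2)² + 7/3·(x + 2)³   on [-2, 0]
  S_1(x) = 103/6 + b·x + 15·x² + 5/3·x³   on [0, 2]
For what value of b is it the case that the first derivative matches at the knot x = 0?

S_0'(x) = -2 + 2·(x + 2) + 7·(x + 2)², so S_0'(0) = 30. On the right, S_1'(0) = b, so b = 30.

30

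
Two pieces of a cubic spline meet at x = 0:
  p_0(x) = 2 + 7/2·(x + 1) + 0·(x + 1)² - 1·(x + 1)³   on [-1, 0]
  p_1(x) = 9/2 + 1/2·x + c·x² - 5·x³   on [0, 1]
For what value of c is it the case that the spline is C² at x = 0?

p_0''(x) = 0 - 6·(x + 1), so p_0''(0) = -6. On the right, p_1''(0) = 2c, so c = -3.

-3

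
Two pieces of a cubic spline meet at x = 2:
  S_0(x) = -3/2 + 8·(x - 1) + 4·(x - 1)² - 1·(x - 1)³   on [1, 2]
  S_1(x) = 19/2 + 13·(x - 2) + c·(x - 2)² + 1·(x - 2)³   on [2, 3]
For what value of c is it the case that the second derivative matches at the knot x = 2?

S_0''(x) = 8 - 6·(x - 1), so S_0''(2) = 2. On the right, S_1''(2) = 2c, so c = 1.

1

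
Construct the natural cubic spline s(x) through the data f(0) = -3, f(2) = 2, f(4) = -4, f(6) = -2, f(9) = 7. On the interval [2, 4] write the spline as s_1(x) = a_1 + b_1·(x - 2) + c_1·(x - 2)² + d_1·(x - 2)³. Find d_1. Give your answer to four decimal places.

With σ_i denoting the second derivative at x_i, h_i = 2, 2, 2, 3, and Δ_i = (y_(i+1) − y_i)/h_i = 5/2, -3, 1, 3:
  2·σ_0 + 8·σ_1 + 2·σ_2 = 6(Δ_1 - Δ_0) = -33
  2·σ_1 + 8·σ_2 + 2·σ_3 = 6(Δ_2 - Δ_1) = 24
  2·σ_2 + 10·σ_3 + 3·σ_4 = 6(Δ_3 - Δ_2) = 12
Natural end conditions: σ_0 = σ_4 = 0.
Hence σ_0 = 0, σ_1 = -735/142, σ_2 = 597/142, σ_3 = 51/142, σ_4 = 0.
On [2, 4], with s_1(x) = a_1 + b_1·(x - 2) + c_1·(x - 2)² + d_1·(x - 2)³: c_1 = σ_1/2 = -735/284, d_1 = (σ_2 - σ_1)/(6h_1) = 111/142, b_1 = Δ_1 - h_1(2σ_1 + σ_2)/6 = -135/142.

0.7817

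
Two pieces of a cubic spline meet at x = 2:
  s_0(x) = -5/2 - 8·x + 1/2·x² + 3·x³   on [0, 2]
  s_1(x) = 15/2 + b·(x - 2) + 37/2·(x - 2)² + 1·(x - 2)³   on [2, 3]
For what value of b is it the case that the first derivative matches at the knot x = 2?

30

s_0'(x) = -8 + 1·x + 9·x², so s_0'(2) = 30. On the right, s_1'(2) = b, so b = 30.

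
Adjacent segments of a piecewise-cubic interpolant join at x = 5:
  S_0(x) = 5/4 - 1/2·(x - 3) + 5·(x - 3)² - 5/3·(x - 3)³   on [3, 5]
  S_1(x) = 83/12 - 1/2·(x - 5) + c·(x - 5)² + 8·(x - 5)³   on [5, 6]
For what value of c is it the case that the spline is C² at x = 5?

-5

S_0''(x) = 10 - 10·(x - 3), so S_0''(5) = -10. On the right, S_1''(5) = 2c, so c = -5.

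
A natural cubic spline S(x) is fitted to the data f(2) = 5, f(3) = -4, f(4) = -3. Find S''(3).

Write M_i for S''(x_i). With h_i = 1, 1 and divided differences Δ_i = -9, 1, the continuity of S' gives the tridiagonal system
  1·M_0 + 4·M_1 + 1·M_2 = 6(Δ_1 - Δ_0) = 60
Natural end conditions: M_0 = M_2 = 0.
Forward elimination and back-substitution give M_0 = 0, M_1 = 15, M_2 = 0.

15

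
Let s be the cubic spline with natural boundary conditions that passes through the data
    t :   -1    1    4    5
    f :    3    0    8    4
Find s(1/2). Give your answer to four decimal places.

-0.2359

Let σ_i = s''(x_i). Step sizes h_i = 2, 3, 1; slopes of the chords Δ_i = (y_(i+1) - y_i)/h_i = -3/2, 8/3, -4.
  2·σ_0 + 10·σ_1 + 3·σ_2 = 6(Δ_1 - Δ_0) = 25
  3·σ_1 + 8·σ_2 + 1·σ_3 = 6(Δ_2 - Δ_1) = -40
Natural end conditions: σ_0 = σ_3 = 0.
Solving the tridiagonal system: σ_0 = 0, σ_1 = 320/71, σ_2 = -475/71, σ_3 = 0.
On [-1, 1], s(t) = 3 - 1279/426·(t + 1) + 0·(t + 1)² + 80/213·(t + 1)³.
With (t + 1) = 3/2: s(1/2) = -67/284.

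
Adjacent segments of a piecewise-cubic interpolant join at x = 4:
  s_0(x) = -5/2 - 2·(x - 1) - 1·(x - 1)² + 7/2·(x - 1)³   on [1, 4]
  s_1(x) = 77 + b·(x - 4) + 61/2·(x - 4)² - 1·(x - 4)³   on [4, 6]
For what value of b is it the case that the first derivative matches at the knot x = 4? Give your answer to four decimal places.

86.5000

s_0'(x) = -2 - 2·(x - 1) + 21/2·(x - 1)², so s_0'(4) = 173/2. On the right, s_1'(4) = b, so b = 173/2.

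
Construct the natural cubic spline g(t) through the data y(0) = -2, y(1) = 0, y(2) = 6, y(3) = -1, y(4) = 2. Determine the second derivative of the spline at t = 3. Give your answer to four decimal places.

Put M_i = g'' at the i-th knot. Here h = (1, 1, 1, 1) and Δ = (2, 6, -7, 3), so the interior equations h_(i-1)·M_(i-1) + 2(h_(i-1)+h_i)·M_i + h_i·M_(i+1) = 6(Δ_i − Δ_(i-1)) read
  1·M_0 + 4·M_1 + 1·M_2 = 6(Δ_1 - Δ_0) = 24
  1·M_1 + 4·M_2 + 1·M_3 = 6(Δ_2 - Δ_1) = -78
  1·M_2 + 4·M_3 + 1·M_4 = 6(Δ_3 - Δ_2) = 60
Natural end conditions: M_0 = M_4 = 0.
Solving: M_0 = 0, M_1 = 183/14, M_2 = -198/7, M_3 = 309/14, M_4 = 0.

22.0714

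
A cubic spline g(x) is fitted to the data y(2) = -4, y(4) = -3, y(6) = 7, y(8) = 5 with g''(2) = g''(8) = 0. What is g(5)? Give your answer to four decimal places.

2.2250

Let m_i = g''(x_i). Step sizes h_i = 2, 2, 2; slopes of the chords Δ_i = (y_(i+1) - y_i)/h_i = 1/2, 5, -1.
  2·m_0 + 8·m_1 + 2·m_2 = 6(Δ_1 - Δ_0) = 27
  2·m_1 + 8·m_2 + 2·m_3 = 6(Δ_2 - Δ_1) = -36
Natural end conditions: m_0 = m_3 = 0.
Hence m_0 = 0, m_1 = 24/5, m_2 = -57/10, m_3 = 0.
On [4, 6], g(x) = -3 + 37/10·(x - 4) + 12/5·(x - 4)² - 7/8·(x - 4)³.
With (x - 4) = 1: g(5) = 89/40.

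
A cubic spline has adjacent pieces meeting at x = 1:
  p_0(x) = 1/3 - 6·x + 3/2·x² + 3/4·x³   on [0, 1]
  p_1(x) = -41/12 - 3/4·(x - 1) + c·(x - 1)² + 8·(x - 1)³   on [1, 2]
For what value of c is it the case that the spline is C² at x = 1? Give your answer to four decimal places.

3.7500

p_0''(x) = 3 + 9/2·x, so p_0''(1) = 15/2. On the right, p_1''(1) = 2c, so c = 15/4.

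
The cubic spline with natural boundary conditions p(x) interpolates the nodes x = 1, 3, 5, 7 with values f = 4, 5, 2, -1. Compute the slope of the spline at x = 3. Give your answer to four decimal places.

Write M_i for p''(x_i). With h_i = 2, 2, 2 and divided differences Δ_i = 1/2, -3/2, -3/2, the continuity of p' gives the tridiagonal system
  2·M_0 + 8·M_1 + 2·M_2 = 6(Δ_1 - Δ_0) = -12
  2·M_1 + 8·M_2 + 2·M_3 = 6(Δ_2 - Δ_1) = 0
Natural end conditions: M_0 = M_3 = 0.
Hence M_0 = 0, M_1 = -8/5, M_2 = 2/5, M_3 = 0.
On [3, 5], p'(x) = b_1 + 2c_1·(x - 3) + 3d_1·(x - 3)² with b_1 = Δ_1 - h_1(2M_1 + M_2)/6 = -17/30, c_1 = M_1/2 = -4/5, d_1 = (M_2 - M_1)/(6h_1) = 1/6. So p'(3) = -17/30.

-0.5667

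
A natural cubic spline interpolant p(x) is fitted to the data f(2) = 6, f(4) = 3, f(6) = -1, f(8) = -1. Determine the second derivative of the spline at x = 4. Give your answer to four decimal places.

Put M_i = p'' at the i-th knot. Here h = (2, 2, 2) and Δ = (-3/2, -2, 0), so the interior equations h_(i-1)·M_(i-1) + 2(h_(i-1)+h_i)·M_i + h_i·M_(i+1) = 6(Δ_i − Δ_(i-1)) read
  2·M_0 + 8·M_1 + 2·M_2 = 6(Δ_1 - Δ_0) = -3
  2·M_1 + 8·M_2 + 2·M_3 = 6(Δ_2 - Δ_1) = 12
Natural end conditions: M_0 = M_3 = 0.
Solving the tridiagonal system: M_0 = 0, M_1 = -4/5, M_2 = 17/10, M_3 = 0.

-0.8000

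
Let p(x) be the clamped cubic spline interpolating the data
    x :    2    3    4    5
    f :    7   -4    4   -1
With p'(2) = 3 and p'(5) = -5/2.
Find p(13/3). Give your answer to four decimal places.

3.4617

Put m_i = p'' at the i-th knot. Here h = (1, 1, 1) and Δ = (-11, 8, -5), so the interior equations h_(i-1)·m_(i-1) + 2(h_(i-1)+h_i)·m_i + h_i·m_(i+1) = 6(Δ_i − Δ_(i-1)) read
  1·m_0 + 4·m_1 + 1·m_2 = 6(Δ_1 - Δ_0) = 114
  1·m_1 + 4·m_2 + 1·m_3 = 6(Δ_2 - Δ_1) = -78
Clamped end conditions give two more equations: 2h_0·m_0 + h_0·m_1 = 6(Δ_0 - p'(2)) = -84 and h_2·m_2 + 2h_2·m_3 = 6(p'(5) - Δ_2) = 15.
Solving the tridiagonal system: m_0 = -1051/15, m_1 = 842/15, m_2 = -607/15, m_3 = 416/15.
On [4, 5], p(x) = 4 + 58/15·(x - 4) - 607/30·(x - 4)² + 341/30·(x - 4)³.
With (x - 4) = 1/3: p(13/3) = 1402/405.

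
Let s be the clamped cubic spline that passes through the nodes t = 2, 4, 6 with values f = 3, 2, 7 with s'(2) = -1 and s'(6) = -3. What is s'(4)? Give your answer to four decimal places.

With m_i denoting the second derivative at x_i, h_i = 2, 2, and Δ_i = (y_(i+1) − y_i)/h_i = -1/2, 5/2:
  2·m_0 + 8·m_1 + 2·m_2 = 6(Δ_1 - Δ_0) = 18
Clamped end conditions give two more equations: 2h_0·m_0 + h_0·m_1 = 6(Δ_0 - s'(2)) = 3 and h_1·m_1 + 2h_1·m_2 = 6(s'(6) - Δ_1) = -33.
Solving: m_0 = -2, m_1 = 11/2, m_2 = -11.
On [4, 6], s'(t) = b_1 + 2c_1·(t - 4) + 3d_1·(t - 4)² with b_1 = Δ_1 - h_1(2m_1 + m_2)/6 = 5/2, c_1 = m_1/2 = 11/4, d_1 = (m_2 - m_1)/(6h_1) = -11/8. So s'(4) = 5/2.

2.5000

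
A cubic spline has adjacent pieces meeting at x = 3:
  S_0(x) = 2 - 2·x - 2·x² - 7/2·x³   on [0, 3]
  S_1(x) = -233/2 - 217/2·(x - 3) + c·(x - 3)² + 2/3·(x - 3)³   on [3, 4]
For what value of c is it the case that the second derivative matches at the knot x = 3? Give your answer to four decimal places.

-33.5000

S_0''(x) = -4 - 21·x, so S_0''(3) = -67. On the right, S_1''(3) = 2c, so c = -67/2.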